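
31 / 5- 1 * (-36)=211 / 5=42.20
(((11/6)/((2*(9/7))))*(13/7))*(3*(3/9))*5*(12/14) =715/126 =5.67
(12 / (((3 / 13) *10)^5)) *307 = 113986951 / 2025000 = 56.29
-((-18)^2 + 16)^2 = -115600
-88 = -88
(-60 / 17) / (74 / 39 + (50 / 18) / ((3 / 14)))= -5265 / 22168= -0.24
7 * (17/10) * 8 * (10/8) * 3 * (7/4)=2499/4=624.75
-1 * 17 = -17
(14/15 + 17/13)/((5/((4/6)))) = 874/2925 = 0.30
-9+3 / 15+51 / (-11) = -739 / 55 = -13.44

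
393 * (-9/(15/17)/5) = -20043/25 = -801.72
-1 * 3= -3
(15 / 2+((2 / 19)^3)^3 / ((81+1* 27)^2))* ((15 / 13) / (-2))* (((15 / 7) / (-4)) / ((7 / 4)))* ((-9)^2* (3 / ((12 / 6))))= 37806321163001025 / 234916643983112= 160.94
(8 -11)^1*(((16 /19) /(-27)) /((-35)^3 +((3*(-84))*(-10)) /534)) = -1424 /652442805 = -0.00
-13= -13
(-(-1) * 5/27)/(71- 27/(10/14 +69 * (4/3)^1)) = 649/247806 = 0.00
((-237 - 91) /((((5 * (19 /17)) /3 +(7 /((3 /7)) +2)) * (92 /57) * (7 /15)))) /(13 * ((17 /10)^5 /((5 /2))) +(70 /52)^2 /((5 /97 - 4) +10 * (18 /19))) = -51278031587250000 /176366937168488227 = -0.29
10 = 10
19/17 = 1.12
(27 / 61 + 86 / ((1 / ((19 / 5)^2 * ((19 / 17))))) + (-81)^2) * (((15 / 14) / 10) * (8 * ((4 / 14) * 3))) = 1059879672 / 181475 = 5840.36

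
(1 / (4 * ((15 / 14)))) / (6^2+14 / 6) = 7 / 1150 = 0.01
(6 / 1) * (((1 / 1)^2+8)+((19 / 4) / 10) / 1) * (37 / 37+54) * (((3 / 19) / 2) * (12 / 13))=112563 / 494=227.86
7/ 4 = 1.75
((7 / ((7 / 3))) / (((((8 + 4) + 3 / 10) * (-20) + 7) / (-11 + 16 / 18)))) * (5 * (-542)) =-246610 / 717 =-343.95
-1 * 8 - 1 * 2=-10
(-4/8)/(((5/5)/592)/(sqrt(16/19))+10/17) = -476631040/560736909+342176 * sqrt(19)/560736909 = -0.85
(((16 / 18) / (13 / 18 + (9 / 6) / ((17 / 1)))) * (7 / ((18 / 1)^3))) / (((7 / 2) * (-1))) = -17 / 45198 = -0.00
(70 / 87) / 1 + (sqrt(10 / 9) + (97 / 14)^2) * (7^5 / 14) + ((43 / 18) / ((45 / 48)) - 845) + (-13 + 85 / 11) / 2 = 2401 * sqrt(10) / 6 + 19563858073 / 344520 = 58051.28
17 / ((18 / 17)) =289 / 18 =16.06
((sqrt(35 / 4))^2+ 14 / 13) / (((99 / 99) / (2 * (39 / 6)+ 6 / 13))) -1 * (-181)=211781 / 676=313.29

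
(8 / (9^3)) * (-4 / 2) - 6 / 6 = -745 / 729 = -1.02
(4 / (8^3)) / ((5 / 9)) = 9 / 640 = 0.01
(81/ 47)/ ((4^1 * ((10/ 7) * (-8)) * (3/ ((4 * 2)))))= -189/ 1880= -0.10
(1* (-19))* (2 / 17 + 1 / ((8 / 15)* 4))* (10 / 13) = -30305 / 3536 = -8.57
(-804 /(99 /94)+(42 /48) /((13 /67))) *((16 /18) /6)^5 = -333374848 /6155681103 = -0.05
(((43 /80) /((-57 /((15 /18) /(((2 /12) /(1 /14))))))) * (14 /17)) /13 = -43 /201552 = -0.00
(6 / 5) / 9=2 / 15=0.13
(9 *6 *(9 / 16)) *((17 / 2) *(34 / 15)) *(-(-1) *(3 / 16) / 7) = 70227 / 4480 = 15.68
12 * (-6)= -72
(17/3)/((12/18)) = 8.50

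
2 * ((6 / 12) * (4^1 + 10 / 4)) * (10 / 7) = 65 / 7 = 9.29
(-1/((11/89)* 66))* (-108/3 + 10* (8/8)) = 1157/363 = 3.19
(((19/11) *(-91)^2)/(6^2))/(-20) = -157339/7920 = -19.87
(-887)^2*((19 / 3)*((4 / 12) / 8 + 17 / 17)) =373715275 / 72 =5190489.93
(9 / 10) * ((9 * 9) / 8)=729 / 80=9.11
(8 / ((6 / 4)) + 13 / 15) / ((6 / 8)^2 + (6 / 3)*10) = 496 / 1645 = 0.30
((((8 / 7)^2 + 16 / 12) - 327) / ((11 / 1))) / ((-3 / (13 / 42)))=619853 / 203742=3.04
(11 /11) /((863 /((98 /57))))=98 /49191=0.00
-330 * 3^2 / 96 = -495 / 16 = -30.94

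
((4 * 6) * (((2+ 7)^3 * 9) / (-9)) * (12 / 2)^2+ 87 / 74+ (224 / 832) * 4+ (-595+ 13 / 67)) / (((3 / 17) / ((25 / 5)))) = -3453969140015 / 193362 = -17862709.01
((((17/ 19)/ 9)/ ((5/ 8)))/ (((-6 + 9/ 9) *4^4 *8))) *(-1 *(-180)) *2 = -17/ 3040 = -0.01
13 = 13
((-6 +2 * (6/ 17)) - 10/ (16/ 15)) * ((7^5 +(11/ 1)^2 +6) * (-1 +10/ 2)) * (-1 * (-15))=-253374975/ 17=-14904410.29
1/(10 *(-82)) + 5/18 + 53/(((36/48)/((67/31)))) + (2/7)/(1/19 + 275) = 213427610707/1394871660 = 153.01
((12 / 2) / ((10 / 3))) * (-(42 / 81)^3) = -2744 / 10935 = -0.25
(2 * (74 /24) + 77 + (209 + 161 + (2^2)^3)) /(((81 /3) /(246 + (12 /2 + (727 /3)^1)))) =4601749 /486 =9468.62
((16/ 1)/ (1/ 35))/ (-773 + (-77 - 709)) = -560/ 1559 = -0.36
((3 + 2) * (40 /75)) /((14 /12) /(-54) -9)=-864 /2923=-0.30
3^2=9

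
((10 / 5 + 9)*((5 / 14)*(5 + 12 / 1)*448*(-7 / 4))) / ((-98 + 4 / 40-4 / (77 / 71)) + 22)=657.89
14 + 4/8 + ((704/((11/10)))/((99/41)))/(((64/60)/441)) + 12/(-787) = 1897550389/17314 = 109596.30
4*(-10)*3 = -120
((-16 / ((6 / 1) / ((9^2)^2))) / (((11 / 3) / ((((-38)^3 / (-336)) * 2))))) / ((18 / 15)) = -100004220 / 77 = -1298756.10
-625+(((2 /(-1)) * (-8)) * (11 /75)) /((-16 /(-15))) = -3114 /5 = -622.80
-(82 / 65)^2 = -6724 / 4225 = -1.59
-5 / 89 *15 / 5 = -0.17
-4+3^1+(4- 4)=-1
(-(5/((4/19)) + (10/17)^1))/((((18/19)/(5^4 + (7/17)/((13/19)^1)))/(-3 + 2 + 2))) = -241529045/15028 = -16071.94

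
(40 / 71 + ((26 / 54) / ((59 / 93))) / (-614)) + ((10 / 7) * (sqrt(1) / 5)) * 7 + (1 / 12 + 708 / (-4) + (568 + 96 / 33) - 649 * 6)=-1781126925419 / 509265108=-3497.45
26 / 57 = 0.46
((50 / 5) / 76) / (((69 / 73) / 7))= 2555 / 2622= 0.97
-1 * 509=-509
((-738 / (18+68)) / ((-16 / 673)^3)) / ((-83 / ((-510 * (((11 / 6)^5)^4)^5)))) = 146391712401379992348717931467122647805725427730524833106042741170880565212116795625830014950304061287464032967211245 / 176863320539724084251237456667466589790592258099425730297342016320302292228380819456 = 827710980177486442908172800000000.00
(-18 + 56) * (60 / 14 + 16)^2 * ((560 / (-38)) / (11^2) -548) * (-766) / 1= 38927050124736 / 5929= 6565533837.87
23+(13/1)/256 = 23.05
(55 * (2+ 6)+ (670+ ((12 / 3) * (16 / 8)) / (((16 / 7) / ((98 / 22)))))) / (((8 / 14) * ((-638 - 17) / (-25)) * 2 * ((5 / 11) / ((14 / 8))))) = 1213387 / 8384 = 144.73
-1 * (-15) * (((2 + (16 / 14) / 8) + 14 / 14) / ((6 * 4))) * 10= 275 / 14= 19.64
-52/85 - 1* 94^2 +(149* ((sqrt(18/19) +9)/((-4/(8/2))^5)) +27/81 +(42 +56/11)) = -10275.21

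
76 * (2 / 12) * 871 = 33098 / 3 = 11032.67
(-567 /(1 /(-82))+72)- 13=46553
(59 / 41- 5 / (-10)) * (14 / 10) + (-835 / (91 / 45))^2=578880273003 / 3395210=170499.11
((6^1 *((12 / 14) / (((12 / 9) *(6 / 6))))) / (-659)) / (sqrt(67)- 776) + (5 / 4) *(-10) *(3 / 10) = -3.75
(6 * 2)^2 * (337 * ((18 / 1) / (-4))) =-218376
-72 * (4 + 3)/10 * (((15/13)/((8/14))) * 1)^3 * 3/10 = -8751645/70304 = -124.48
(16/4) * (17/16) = 17/4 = 4.25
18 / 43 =0.42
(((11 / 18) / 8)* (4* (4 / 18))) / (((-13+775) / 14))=77 / 61722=0.00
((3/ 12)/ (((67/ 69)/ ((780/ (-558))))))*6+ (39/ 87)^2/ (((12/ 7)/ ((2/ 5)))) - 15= -896740109/ 52402710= -17.11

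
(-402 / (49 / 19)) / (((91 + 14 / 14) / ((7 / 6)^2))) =-1273 / 552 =-2.31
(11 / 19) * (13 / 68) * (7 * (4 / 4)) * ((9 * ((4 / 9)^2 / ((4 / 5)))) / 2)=5005 / 5814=0.86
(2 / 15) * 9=6 / 5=1.20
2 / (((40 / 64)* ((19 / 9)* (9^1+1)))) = 72 / 475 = 0.15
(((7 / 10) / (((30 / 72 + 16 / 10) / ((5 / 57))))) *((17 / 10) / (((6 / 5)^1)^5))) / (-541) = -371875 / 9671469984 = -0.00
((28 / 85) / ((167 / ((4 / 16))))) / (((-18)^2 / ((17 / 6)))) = 7 / 1623240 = 0.00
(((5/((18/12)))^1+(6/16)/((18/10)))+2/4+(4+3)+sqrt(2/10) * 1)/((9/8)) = 8 * sqrt(5)/45+265/27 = 10.21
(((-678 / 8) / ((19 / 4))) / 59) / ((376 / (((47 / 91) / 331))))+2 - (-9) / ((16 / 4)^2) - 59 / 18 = -3477867125 / 4862252304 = -0.72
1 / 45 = 0.02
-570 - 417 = -987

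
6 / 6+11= 12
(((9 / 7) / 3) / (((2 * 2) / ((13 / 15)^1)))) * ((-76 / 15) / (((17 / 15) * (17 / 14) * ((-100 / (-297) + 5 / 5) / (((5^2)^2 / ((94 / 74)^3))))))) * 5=-4644816783750 / 11911924259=-389.93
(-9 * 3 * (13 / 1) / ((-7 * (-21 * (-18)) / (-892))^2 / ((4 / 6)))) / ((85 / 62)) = -320652592 / 16530885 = -19.40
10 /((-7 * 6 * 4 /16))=-20 /21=-0.95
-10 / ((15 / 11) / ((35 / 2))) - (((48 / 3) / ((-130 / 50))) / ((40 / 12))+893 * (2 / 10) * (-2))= 44989 / 195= 230.71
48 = 48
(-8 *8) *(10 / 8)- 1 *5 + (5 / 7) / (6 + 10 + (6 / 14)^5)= -4573234 / 53831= -84.96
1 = 1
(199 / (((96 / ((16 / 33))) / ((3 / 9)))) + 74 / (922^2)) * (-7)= -148059338 / 63118737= -2.35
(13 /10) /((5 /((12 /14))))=39 /175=0.22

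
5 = 5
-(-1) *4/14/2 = 1/7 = 0.14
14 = 14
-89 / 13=-6.85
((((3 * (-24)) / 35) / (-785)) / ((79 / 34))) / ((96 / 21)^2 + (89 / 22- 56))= -376992 / 10381000925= -0.00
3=3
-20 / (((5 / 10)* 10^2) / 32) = -64 / 5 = -12.80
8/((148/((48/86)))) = 48/1591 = 0.03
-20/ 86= -10/ 43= -0.23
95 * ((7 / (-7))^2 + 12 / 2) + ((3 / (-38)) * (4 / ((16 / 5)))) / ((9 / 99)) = 100915 / 152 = 663.91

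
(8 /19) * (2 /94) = 8 /893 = 0.01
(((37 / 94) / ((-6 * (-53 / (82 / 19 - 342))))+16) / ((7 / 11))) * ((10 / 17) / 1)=14.40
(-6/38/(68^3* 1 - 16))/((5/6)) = -9/14934760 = -0.00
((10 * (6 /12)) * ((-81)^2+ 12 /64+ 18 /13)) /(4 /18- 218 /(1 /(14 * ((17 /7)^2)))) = -429979725 /235876576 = -1.82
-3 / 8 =-0.38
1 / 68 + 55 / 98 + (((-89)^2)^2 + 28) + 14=209057288875 / 3332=62742283.58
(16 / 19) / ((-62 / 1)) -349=-205569 / 589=-349.01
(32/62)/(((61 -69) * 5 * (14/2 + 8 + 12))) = -2/4185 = -0.00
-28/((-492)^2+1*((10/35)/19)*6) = -931/8048631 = -0.00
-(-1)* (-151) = -151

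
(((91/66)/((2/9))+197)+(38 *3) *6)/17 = 52.19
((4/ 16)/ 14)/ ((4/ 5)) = 5/ 224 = 0.02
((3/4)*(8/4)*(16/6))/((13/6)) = 24/13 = 1.85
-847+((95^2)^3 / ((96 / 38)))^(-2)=-165224282924341516232177732071 / 195069991646211943603515625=-847.00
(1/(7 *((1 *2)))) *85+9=211/14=15.07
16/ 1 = 16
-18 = -18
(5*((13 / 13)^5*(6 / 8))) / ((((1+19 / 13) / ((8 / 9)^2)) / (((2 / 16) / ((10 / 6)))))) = 13 / 144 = 0.09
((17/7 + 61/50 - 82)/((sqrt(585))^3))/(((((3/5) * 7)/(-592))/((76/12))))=17136328 * sqrt(65)/27948375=4.94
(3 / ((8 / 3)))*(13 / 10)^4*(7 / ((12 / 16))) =599781 / 20000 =29.99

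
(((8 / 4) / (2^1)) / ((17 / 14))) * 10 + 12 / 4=191 / 17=11.24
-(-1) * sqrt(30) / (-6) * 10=-5 * sqrt(30) / 3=-9.13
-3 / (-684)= 1 / 228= 0.00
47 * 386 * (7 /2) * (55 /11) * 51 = 16191735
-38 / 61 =-0.62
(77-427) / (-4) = 175 / 2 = 87.50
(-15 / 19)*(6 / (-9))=10 / 19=0.53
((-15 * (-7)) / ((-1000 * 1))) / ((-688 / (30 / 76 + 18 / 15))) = 6363 / 26144000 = 0.00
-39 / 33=-13 / 11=-1.18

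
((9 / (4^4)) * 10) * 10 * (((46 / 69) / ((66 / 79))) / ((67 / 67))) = 1975 / 704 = 2.81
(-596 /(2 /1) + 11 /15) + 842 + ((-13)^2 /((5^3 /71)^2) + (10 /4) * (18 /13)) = 367281481 /609375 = 602.72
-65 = -65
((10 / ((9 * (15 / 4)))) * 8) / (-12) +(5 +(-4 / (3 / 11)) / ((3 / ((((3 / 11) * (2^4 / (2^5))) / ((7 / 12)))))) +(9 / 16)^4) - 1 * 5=-1.24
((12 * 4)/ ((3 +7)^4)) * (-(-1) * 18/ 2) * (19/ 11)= 513/ 6875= 0.07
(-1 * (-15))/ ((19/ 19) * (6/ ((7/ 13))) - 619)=-21/ 851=-0.02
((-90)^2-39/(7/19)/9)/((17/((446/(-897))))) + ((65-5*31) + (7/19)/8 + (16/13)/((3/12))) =-15653535869/48674808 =-321.59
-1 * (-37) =37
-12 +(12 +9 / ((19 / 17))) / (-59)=-13833 / 1121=-12.34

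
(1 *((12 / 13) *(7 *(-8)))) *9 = -6048 / 13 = -465.23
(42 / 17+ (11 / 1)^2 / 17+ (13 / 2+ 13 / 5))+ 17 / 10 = 1733 / 85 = 20.39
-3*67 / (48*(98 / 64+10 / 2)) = -134 / 209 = -0.64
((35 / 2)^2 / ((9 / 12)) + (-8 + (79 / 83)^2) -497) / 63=-1979087 / 1302021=-1.52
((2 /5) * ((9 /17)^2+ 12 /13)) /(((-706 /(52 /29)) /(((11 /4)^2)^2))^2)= 12598514513013 /1240518362767360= 0.01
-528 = -528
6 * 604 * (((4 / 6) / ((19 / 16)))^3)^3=42502721483309056 / 2117153985128019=20.08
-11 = -11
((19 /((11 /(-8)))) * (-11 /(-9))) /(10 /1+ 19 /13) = -1976 /1341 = -1.47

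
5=5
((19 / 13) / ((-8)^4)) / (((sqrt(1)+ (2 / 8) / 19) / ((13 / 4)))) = 361 / 315392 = 0.00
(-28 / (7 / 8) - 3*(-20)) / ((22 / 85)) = 1190 / 11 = 108.18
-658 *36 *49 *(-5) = 5803560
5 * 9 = 45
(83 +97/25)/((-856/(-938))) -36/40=504519/5350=94.30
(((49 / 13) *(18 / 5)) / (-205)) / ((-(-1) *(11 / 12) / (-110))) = 21168 / 2665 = 7.94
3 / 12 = 0.25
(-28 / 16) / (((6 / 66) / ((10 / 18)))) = -385 / 36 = -10.69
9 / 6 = 3 / 2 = 1.50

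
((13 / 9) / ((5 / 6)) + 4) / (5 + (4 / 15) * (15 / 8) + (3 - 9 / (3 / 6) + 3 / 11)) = -1892 / 3045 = -0.62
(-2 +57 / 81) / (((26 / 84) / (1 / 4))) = -245 / 234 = -1.05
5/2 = 2.50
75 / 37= 2.03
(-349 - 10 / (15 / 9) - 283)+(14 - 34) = -658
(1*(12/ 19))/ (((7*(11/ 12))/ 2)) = 288/ 1463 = 0.20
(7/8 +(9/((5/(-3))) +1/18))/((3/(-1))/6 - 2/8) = 1609/270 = 5.96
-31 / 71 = -0.44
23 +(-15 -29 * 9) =-253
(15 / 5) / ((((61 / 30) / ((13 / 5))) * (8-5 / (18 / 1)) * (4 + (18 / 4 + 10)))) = 8424 / 313723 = 0.03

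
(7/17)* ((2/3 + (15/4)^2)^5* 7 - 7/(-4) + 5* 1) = 8655531736382531/4331667456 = 1998198.57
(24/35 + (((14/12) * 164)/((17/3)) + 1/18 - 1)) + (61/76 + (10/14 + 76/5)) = 2919959/58140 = 50.22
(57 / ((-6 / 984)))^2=87385104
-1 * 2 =-2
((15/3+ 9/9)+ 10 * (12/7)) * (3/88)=243/308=0.79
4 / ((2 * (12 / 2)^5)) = 1 / 3888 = 0.00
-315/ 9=-35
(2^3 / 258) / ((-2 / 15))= -10 / 43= -0.23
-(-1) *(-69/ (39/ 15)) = -345/ 13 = -26.54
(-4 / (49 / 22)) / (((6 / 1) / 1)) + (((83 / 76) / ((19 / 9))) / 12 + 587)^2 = 1690095775455043 / 4904239872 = 344619.31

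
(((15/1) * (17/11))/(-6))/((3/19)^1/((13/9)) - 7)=20995/37444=0.56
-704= -704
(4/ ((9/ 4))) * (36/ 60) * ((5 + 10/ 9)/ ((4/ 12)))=176/ 9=19.56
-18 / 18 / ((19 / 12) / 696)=-439.58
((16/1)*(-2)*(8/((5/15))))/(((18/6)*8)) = -32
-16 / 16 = -1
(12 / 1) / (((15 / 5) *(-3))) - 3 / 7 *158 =-1450 / 21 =-69.05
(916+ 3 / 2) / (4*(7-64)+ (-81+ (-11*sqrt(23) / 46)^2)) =-84410 / 28307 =-2.98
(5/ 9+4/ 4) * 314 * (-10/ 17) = -43960/ 153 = -287.32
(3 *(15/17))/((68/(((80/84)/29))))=75/58667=0.00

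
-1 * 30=-30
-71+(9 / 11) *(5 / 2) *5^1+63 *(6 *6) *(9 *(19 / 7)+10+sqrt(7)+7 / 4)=87992.79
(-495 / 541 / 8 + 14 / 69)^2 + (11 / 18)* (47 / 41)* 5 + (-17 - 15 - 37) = -65.49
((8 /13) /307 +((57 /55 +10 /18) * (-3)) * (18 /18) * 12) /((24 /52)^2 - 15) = 54509832 /14065205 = 3.88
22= 22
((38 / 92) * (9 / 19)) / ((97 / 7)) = 63 / 4462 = 0.01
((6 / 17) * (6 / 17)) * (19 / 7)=684 / 2023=0.34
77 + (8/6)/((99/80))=78.08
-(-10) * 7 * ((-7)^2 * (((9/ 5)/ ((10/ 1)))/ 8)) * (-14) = -21609/ 20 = -1080.45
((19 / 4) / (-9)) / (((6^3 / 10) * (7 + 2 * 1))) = -95 / 34992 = -0.00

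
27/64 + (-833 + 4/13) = -692449/832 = -832.27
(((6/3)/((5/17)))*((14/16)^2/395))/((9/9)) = 833/63200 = 0.01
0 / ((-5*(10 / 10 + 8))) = 0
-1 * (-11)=11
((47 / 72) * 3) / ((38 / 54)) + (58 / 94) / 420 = 2088607 / 750120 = 2.78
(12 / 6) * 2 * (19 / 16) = 19 / 4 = 4.75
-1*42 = -42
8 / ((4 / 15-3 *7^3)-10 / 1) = -120 / 15581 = -0.01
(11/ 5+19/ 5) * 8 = 48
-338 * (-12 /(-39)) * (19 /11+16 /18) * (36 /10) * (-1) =53872 /55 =979.49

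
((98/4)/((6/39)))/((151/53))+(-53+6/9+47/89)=4.09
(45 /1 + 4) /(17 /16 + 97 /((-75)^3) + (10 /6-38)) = -330750000 /238079677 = -1.39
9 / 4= 2.25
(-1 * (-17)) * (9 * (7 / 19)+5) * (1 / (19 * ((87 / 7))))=18802 / 31407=0.60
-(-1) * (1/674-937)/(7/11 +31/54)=-774.10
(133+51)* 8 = 1472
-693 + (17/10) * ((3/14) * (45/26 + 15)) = -500067/728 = -686.91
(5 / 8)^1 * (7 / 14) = 5 / 16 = 0.31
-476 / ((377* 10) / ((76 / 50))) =-9044 / 47125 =-0.19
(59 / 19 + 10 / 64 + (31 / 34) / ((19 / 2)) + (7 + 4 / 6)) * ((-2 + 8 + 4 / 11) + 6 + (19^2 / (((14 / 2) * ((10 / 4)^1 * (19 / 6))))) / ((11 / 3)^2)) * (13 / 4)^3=10216069138067 / 2101102080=4862.24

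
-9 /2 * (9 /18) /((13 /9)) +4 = 127 /52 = 2.44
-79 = -79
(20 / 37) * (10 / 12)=50 / 111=0.45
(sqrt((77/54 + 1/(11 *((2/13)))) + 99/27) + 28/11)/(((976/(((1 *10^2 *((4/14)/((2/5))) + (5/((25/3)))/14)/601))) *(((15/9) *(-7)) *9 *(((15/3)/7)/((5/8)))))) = -5003/1935700800 - 5003 *sqrt(13926)/243898300800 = -0.00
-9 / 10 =-0.90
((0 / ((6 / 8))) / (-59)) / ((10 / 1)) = 0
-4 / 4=-1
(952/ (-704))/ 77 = -17/ 968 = -0.02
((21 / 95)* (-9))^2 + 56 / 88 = 456106 / 99275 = 4.59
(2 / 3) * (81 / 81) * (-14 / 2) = -4.67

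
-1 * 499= -499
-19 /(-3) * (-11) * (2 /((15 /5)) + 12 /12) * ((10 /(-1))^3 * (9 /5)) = 209000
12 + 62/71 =914/71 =12.87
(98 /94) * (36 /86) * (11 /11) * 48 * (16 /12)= 56448 /2021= 27.93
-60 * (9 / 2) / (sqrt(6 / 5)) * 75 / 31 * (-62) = 6750 * sqrt(30) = 36971.27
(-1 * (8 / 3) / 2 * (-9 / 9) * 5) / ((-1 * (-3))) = 20 / 9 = 2.22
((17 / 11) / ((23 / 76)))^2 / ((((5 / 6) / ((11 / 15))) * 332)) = 834632 / 12074425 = 0.07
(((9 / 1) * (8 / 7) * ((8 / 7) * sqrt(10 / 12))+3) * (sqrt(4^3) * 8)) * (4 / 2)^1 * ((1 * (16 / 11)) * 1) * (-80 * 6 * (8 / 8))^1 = -94371840 * sqrt(30) / 539 -2949120 / 11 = -1227092.27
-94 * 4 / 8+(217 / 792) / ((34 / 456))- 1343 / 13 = -2138789 / 14586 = -146.63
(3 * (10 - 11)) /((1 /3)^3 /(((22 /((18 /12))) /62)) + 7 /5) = -2970 /1541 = -1.93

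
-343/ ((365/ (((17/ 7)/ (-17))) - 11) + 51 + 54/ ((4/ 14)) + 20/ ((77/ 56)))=3773/ 25426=0.15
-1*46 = -46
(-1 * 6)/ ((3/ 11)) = -22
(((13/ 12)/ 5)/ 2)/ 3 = 13/ 360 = 0.04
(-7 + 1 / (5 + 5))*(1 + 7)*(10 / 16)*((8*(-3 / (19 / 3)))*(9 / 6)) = 3726 / 19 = 196.11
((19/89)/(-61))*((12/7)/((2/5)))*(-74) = 42180/38003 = 1.11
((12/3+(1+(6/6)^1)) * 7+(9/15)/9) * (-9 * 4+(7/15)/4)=-1358543/900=-1509.49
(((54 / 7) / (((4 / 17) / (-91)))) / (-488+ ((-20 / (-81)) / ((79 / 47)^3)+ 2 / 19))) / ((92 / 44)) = 49804503697377 / 17027762094740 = 2.92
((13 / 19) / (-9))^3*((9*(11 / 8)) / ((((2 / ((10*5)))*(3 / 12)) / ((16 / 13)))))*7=-2602600 / 555579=-4.68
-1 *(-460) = 460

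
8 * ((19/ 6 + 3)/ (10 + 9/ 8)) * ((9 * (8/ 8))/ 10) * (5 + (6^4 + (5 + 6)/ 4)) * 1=463092/ 89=5203.28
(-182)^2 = 33124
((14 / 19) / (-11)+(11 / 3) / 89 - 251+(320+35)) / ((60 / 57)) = 5802073 / 58740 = 98.78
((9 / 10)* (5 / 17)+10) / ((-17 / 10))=-1745 / 289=-6.04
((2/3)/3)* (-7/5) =-14/45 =-0.31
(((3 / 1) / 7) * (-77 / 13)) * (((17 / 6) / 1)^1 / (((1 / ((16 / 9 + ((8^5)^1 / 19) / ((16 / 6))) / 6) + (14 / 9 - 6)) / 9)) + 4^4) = -18278048316 / 28772939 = -635.25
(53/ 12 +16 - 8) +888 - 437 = 463.42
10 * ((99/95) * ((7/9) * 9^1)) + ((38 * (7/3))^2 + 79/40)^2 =152271567349219/2462400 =61838680.70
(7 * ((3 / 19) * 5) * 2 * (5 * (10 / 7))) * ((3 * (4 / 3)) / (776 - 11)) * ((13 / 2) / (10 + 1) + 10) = 46600 / 10659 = 4.37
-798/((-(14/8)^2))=1824/7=260.57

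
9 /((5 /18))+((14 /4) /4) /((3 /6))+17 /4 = 192 /5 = 38.40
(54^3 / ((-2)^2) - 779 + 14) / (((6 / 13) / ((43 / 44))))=7192653 / 88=81734.69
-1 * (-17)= 17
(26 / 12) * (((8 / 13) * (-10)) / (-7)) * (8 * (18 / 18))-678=-13918 / 21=-662.76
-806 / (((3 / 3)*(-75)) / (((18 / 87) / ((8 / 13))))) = 5239 / 1450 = 3.61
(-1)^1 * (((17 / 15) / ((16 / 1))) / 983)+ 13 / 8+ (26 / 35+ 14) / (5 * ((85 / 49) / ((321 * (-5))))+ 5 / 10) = 115379755663 / 3670679280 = 31.43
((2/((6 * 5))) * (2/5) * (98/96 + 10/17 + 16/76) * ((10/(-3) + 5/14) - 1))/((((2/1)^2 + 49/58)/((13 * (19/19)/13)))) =-0.04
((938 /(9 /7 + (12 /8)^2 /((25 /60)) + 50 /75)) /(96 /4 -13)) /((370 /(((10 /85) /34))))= 9849 /90804956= 0.00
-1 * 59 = -59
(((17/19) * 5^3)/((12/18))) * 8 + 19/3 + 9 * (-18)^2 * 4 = 741709/57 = 13012.44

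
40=40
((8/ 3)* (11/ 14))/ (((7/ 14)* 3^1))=88/ 63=1.40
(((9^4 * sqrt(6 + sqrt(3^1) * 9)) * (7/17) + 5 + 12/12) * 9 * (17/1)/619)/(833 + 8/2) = 34/19189 + 15309 * sqrt(6 + 9 * sqrt(3))/19189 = 3.71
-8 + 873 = 865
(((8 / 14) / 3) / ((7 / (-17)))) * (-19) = 1292 / 147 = 8.79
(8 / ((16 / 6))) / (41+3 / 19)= 57 / 782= 0.07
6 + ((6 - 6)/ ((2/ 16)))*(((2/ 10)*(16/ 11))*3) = 6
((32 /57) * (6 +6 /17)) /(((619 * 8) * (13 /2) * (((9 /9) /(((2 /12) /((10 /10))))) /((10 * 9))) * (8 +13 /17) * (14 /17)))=36720 /159467399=0.00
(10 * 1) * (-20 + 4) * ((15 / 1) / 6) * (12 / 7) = -4800 / 7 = -685.71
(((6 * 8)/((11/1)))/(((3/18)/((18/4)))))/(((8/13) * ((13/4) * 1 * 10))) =324/55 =5.89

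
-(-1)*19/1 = 19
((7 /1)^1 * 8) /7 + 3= 11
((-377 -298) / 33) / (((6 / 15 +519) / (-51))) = 57375 / 28567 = 2.01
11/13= 0.85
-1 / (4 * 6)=-1 / 24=-0.04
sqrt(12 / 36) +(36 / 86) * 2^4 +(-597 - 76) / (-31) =sqrt(3) / 3 +37867 / 1333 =28.98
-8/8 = -1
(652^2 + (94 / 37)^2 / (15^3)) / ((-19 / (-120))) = 15713119222688 / 5852475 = 2684867.38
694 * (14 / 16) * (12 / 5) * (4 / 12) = 2429 / 5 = 485.80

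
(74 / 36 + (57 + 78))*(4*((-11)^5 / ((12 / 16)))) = -3178502536 / 27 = -117722316.15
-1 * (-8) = 8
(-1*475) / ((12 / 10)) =-2375 / 6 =-395.83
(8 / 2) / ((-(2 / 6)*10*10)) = -3 / 25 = -0.12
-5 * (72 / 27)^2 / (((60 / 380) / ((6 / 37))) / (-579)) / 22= 1173440 / 1221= 961.05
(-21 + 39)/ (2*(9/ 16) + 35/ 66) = 4752/ 437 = 10.87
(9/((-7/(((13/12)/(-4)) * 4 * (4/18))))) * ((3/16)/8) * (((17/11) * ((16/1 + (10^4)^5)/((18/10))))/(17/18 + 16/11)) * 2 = 519266917293233082.79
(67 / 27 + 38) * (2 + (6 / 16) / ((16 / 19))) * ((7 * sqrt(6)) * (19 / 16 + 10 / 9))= 792666553 * sqrt(6) / 497664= 3901.48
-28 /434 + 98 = 3036 /31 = 97.94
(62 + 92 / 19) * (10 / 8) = 3175 / 38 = 83.55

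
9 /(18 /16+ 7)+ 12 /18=346 /195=1.77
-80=-80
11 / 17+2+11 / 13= 772 / 221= 3.49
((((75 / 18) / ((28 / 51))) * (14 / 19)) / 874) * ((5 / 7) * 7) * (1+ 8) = 0.29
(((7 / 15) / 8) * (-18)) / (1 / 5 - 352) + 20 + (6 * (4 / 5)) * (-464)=-77649191 / 35180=-2207.20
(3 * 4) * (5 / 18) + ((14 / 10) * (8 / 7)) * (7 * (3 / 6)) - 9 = -1 / 15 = -0.07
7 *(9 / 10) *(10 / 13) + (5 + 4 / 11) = 1460 / 143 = 10.21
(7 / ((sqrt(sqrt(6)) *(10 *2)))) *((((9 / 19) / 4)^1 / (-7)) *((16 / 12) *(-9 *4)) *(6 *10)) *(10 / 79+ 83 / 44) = 188919 *6^(3 / 4) / 33022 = 21.93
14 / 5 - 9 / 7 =53 / 35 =1.51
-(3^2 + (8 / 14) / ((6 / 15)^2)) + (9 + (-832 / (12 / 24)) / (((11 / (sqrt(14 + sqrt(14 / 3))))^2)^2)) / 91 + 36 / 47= -2246261903 / 187858671-512 * sqrt(42) / 43923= -12.03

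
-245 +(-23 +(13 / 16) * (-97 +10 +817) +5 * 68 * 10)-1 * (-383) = 32865 / 8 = 4108.12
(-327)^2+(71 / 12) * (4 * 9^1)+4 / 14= 749996 / 7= 107142.29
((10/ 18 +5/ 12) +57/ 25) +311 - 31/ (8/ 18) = 55013/ 225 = 244.50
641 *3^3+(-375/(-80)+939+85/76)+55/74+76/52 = 2669174461/146224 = 18254.01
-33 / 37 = -0.89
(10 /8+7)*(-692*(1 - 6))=28545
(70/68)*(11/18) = 385/612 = 0.63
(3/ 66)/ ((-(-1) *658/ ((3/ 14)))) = 3/ 202664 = 0.00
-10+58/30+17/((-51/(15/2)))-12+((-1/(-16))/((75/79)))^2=-32489759/1440000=-22.56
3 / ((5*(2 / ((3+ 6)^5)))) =177147 / 10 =17714.70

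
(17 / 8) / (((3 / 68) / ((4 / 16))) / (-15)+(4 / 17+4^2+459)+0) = 1445 / 323152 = 0.00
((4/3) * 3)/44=1/11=0.09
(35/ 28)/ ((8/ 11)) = 55/ 32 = 1.72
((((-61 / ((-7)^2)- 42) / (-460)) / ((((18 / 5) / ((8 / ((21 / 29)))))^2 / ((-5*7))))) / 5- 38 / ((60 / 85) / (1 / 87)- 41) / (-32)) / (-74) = 196024452997 / 2362820126688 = 0.08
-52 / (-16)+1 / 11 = 147 / 44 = 3.34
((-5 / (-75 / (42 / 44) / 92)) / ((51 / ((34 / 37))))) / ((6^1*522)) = 161 / 4780215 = 0.00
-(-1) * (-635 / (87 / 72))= -15240 / 29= -525.52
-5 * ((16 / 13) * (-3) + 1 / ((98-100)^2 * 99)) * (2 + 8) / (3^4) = 474875 / 208494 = 2.28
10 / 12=5 / 6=0.83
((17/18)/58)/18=17/18792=0.00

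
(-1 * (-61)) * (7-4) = 183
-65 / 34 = -1.91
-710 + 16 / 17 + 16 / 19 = -228754 / 323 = -708.22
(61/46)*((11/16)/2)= 671/1472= 0.46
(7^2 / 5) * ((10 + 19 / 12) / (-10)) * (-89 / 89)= 6811 / 600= 11.35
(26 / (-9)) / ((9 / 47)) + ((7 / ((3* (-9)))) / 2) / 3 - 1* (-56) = 2207 / 54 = 40.87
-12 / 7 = -1.71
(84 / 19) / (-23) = -84 / 437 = -0.19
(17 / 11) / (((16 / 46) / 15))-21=4017 / 88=45.65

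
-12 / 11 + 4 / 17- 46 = -8762 / 187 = -46.86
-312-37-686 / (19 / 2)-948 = -26015 / 19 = -1369.21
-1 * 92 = -92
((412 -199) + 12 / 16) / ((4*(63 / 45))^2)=21375 / 3136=6.82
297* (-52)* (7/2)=-54054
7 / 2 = 3.50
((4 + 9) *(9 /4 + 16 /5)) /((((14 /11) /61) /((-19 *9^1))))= -162587997 /280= -580671.42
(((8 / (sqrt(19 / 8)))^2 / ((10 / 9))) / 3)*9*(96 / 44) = 165888 / 1045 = 158.74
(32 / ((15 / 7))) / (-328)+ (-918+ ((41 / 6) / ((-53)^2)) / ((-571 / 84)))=-918.05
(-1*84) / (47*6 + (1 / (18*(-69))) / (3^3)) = -0.30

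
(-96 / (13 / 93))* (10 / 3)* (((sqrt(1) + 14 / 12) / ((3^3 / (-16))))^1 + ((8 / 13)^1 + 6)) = -55690880 / 4563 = -12204.88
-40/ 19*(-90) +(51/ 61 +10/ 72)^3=38310559624799/ 201210485184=190.40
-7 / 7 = -1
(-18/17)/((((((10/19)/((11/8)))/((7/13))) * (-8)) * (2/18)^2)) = 1066527/70720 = 15.08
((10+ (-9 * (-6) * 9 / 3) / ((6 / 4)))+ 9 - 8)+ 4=123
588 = 588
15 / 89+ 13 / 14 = 1367 / 1246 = 1.10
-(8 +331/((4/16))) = -1332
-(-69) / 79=69 / 79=0.87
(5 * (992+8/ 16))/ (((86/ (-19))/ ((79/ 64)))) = -14897425/ 11008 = -1353.33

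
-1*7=-7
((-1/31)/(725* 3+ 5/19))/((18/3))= -19/7687380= -0.00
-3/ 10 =-0.30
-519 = -519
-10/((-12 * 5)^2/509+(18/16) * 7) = -40720/60867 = -0.67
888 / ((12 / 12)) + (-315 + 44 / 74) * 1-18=20557 / 37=555.59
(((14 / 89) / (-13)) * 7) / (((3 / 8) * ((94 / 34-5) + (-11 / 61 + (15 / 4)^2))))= -13008128 / 670753395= -0.02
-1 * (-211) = 211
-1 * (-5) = 5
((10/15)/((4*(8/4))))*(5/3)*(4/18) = 5/162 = 0.03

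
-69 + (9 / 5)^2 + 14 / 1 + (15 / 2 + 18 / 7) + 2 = -13891 / 350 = -39.69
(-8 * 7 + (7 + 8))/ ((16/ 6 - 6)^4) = -3321/ 10000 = -0.33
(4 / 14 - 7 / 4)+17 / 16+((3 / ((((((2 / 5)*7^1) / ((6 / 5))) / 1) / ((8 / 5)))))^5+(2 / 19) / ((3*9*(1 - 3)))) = 36.44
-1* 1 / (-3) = 1 / 3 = 0.33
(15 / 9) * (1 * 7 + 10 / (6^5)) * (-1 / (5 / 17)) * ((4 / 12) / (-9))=1.47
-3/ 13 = -0.23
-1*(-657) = 657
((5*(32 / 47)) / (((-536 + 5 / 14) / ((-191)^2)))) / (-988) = 20429360 / 87055891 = 0.23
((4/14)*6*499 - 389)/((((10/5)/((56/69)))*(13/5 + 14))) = 65300/5727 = 11.40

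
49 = 49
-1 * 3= -3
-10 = -10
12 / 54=2 / 9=0.22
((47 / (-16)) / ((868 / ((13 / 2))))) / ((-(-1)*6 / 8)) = -611 / 20832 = -0.03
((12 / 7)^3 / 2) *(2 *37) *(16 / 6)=170496 / 343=497.07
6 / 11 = 0.55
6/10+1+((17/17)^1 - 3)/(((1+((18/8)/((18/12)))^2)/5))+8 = 424/65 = 6.52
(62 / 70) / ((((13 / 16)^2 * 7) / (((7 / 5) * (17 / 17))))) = 7936 / 29575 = 0.27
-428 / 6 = -214 / 3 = -71.33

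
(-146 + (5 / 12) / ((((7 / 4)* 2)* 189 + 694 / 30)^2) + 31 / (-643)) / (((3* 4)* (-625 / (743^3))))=1354100811454249695154 / 169531178126875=7987326.15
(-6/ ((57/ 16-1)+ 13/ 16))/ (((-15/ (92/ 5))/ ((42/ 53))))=1.73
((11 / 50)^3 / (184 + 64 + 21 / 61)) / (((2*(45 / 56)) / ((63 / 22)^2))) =2071377 / 9468125000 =0.00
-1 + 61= 60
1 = 1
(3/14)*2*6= 18/7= 2.57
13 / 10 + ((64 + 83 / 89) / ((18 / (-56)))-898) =-8800687 / 8010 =-1098.71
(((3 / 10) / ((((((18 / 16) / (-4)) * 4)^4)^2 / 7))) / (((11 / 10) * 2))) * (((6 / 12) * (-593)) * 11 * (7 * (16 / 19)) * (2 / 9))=-3899964522496 / 2453663097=-1589.45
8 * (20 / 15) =32 / 3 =10.67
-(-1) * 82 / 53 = 82 / 53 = 1.55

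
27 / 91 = 0.30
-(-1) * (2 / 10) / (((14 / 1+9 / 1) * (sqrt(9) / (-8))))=-8 / 345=-0.02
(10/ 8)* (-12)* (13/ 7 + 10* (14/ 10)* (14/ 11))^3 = -52158988125/ 456533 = -114250.20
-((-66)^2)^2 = -18974736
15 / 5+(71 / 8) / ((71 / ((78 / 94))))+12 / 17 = 24351 / 6392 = 3.81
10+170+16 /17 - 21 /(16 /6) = 23537 /136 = 173.07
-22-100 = -122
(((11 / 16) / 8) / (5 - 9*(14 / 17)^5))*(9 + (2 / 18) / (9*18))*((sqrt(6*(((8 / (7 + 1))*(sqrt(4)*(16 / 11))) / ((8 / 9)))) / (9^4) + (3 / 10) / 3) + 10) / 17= 1096046083*sqrt(66) / 460974950487936 + 1217707198213 / 4215591682560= 0.29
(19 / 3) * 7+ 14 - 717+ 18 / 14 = -13805 / 21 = -657.38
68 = 68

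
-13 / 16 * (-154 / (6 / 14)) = 7007 / 24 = 291.96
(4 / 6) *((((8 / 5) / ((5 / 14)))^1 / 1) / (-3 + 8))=0.60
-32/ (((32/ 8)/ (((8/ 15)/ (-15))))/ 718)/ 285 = 45952/ 64125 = 0.72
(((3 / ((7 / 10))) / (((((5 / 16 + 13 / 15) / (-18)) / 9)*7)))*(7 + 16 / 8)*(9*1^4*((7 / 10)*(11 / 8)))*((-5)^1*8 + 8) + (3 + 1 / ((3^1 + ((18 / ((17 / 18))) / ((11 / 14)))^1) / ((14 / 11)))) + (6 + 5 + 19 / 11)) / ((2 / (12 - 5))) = 23309081986739 / 31733922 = 734516.27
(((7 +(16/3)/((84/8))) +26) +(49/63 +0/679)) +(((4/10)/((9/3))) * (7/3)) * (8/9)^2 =881072/25515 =34.53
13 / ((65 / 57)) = 57 / 5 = 11.40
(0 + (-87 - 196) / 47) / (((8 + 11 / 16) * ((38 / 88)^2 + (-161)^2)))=-8766208 / 327848263261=-0.00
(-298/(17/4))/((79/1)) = -1192/1343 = -0.89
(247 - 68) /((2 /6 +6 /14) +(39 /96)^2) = 3849216 /19933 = 193.11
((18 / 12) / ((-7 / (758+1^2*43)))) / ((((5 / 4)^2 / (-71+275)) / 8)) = -31373568 / 175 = -179277.53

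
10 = 10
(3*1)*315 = 945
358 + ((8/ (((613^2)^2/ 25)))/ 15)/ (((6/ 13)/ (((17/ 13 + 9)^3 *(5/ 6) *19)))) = 230661651825425794/ 644306283630243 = 358.00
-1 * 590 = -590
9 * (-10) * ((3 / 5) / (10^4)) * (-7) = 189 / 5000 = 0.04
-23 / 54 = -0.43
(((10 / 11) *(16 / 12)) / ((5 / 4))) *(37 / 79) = 1184 / 2607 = 0.45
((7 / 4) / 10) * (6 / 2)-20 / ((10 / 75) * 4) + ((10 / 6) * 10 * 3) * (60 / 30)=2521 / 40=63.02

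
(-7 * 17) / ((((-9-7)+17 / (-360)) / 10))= 428400 / 5777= 74.16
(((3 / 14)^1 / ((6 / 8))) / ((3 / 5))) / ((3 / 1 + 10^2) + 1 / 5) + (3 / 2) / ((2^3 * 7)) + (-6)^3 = -9360943 / 43344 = -215.97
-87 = -87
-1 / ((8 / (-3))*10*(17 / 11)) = 33 / 1360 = 0.02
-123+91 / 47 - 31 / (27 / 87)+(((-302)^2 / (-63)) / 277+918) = 189143167 / 273399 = 691.82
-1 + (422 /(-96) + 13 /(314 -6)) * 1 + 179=641797 /3696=173.65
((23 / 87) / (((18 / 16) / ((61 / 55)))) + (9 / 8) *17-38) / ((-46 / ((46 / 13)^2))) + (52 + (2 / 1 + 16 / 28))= 12153257783 / 203783580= 59.64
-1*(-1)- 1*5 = -4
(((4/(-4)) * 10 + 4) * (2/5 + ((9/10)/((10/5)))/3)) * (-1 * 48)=792/5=158.40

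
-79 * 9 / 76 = -711 / 76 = -9.36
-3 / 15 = -1 / 5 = -0.20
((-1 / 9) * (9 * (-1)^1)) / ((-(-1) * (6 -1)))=0.20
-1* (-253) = 253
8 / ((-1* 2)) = -4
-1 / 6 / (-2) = 1 / 12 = 0.08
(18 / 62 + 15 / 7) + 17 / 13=10553 / 2821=3.74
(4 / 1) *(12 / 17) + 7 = 9.82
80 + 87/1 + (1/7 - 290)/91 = 104350/637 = 163.81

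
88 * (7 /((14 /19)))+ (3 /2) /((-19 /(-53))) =31927 /38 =840.18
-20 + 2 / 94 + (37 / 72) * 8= -6712 / 423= -15.87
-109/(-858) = 109/858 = 0.13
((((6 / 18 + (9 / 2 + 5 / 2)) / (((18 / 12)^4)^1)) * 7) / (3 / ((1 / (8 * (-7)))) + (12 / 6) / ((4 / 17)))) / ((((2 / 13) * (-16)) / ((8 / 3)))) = 1456 / 21141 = 0.07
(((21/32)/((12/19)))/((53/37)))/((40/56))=34447/33920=1.02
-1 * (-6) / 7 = 6 / 7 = 0.86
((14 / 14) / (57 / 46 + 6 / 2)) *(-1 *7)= -322 / 195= -1.65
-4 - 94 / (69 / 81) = -2630 / 23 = -114.35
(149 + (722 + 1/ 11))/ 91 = 9582/ 1001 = 9.57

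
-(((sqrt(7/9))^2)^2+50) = -4099/81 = -50.60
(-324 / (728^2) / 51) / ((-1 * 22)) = 27 / 49553504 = 0.00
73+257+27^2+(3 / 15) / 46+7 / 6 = 365759 / 345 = 1060.17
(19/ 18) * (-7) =-7.39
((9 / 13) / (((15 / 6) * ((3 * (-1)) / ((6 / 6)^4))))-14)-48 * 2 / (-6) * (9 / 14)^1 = -1732 / 455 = -3.81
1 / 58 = 0.02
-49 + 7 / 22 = -1071 / 22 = -48.68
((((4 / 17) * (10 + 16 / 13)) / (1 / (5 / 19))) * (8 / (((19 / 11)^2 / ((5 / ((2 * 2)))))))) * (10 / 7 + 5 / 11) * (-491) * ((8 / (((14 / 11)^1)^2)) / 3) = -5534015828000 / 1559798331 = -3547.90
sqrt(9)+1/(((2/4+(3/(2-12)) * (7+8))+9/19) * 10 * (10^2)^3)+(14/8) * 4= 6699999981/670000000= 10.00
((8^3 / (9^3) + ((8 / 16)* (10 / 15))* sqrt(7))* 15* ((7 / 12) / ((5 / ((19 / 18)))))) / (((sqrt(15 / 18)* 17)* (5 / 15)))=0.57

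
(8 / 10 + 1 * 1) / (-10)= -9 / 50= -0.18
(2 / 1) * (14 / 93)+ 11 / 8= 1247 / 744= 1.68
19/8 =2.38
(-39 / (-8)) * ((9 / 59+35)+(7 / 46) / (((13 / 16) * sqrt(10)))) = 21 * sqrt(10) / 230+40443 / 236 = 171.66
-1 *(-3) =3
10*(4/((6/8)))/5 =10.67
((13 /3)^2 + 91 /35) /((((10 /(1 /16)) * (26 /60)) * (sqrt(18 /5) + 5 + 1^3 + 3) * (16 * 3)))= 37 /49536 -37 * sqrt(10) /743040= 0.00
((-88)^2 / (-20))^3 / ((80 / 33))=-14966147328 / 625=-23945835.72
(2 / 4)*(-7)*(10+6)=-56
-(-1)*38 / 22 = 19 / 11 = 1.73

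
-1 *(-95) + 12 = 107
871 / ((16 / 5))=4355 / 16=272.19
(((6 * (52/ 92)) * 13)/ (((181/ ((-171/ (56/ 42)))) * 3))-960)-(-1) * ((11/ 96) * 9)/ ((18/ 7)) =-775326521/ 799296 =-970.01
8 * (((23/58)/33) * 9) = 276/319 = 0.87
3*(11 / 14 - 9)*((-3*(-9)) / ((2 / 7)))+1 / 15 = -139721 / 60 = -2328.68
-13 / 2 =-6.50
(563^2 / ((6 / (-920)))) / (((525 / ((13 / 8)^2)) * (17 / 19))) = -23409111557 / 85680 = -273215.59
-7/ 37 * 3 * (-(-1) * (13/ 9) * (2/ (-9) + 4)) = -3094/ 999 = -3.10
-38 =-38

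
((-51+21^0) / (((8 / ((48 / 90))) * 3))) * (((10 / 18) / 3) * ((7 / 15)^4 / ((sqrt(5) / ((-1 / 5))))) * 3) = 4802 * sqrt(5) / 4100625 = 0.00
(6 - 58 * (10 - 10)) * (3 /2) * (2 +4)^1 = 54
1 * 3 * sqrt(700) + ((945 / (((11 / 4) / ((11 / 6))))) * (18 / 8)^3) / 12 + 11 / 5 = 30 * sqrt(7) + 384133 / 640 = 679.58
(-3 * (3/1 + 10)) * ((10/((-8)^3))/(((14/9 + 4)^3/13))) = 369603/6400000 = 0.06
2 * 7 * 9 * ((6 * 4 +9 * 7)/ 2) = 5481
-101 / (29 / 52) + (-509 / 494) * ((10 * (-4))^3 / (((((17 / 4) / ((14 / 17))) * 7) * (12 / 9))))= 2459208484 / 2070107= 1187.96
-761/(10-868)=761/858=0.89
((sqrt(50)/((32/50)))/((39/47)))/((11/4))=5875 * sqrt(2)/1716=4.84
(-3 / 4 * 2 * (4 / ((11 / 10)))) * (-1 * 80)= 4800 / 11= 436.36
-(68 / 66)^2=-1156 / 1089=-1.06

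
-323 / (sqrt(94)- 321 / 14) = 63308 * sqrt(94) / 84617 + 1451562 / 84617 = 24.41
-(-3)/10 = 3/10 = 0.30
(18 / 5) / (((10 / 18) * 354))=27 / 1475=0.02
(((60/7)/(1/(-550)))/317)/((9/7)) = -11000/951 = -11.57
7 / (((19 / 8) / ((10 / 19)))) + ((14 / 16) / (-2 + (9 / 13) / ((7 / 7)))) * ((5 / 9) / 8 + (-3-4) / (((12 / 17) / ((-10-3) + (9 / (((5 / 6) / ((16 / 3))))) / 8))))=-653616481 / 17674560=-36.98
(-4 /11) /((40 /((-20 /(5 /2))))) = 4 /55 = 0.07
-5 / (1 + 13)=-5 / 14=-0.36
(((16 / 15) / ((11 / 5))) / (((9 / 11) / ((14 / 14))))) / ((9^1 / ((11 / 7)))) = 176 / 1701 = 0.10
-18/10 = -9/5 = -1.80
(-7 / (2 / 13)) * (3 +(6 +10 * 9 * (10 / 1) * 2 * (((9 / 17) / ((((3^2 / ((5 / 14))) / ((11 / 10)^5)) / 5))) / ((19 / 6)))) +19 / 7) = -63415261 / 12920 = -4908.30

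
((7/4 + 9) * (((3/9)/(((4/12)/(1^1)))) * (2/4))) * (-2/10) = -43/40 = -1.08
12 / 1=12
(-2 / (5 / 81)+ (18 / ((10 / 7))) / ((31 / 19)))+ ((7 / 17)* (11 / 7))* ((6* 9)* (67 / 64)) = 200709 / 16864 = 11.90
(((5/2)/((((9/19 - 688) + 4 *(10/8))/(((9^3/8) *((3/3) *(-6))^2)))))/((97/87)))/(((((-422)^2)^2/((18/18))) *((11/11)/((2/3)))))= -18075555/79785603723396352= -0.00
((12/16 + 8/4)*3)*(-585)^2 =11293425/4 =2823356.25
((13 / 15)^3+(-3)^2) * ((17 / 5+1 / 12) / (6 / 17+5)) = 28932079 / 4606875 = 6.28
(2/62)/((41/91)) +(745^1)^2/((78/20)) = 7054371299/49569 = 142314.17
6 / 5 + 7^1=41 / 5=8.20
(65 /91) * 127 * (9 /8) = 5715 /56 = 102.05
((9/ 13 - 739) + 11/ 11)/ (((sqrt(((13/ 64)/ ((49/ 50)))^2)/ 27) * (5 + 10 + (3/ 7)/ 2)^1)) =-5334336/ 845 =-6312.82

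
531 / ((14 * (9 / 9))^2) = 531 / 196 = 2.71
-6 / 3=-2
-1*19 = -19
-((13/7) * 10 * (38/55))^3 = -964430272/456533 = -2112.51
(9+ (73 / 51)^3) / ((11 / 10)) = 15828760 / 1459161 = 10.85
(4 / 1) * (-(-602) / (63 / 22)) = 7568 / 9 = 840.89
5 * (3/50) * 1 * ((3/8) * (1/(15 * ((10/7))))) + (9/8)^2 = 10167/8000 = 1.27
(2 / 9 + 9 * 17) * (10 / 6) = 6895 / 27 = 255.37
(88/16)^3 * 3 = 3993/8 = 499.12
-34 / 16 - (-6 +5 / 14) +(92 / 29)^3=48411161 / 1365784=35.45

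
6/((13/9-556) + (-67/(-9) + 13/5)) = -270/24503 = -0.01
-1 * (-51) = 51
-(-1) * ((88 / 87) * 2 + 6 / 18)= 205 / 87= 2.36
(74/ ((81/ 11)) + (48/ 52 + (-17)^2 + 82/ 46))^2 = 53409874938436/ 586559961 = 91056.12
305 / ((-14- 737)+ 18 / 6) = -305 / 748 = -0.41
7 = 7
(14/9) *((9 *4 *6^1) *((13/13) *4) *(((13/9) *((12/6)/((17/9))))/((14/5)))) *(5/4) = 15600/17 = 917.65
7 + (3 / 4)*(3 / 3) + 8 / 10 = 171 / 20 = 8.55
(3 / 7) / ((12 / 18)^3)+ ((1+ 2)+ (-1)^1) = 193 / 56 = 3.45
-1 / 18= -0.06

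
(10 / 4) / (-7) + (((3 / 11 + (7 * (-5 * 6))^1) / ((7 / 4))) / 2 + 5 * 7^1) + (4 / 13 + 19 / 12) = -23.39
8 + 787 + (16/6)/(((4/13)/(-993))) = -7811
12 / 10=6 / 5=1.20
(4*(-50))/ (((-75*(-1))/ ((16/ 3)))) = -128/ 9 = -14.22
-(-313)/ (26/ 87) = 27231/ 26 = 1047.35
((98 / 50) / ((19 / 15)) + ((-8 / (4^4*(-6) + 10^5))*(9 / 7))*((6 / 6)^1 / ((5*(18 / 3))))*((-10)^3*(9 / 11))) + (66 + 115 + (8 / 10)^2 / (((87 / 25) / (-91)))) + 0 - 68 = 191542299481 / 1958218185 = 97.81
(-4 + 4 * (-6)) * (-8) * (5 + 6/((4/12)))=5152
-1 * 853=-853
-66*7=-462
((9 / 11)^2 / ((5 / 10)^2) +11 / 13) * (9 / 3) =16629 / 1573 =10.57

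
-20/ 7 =-2.86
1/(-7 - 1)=-1/8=-0.12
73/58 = 1.26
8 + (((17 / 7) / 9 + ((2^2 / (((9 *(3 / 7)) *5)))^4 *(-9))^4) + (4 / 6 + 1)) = 129033383455087264768631365663522 / 12985787691253433472747802734375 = 9.94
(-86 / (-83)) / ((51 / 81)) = 2322 / 1411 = 1.65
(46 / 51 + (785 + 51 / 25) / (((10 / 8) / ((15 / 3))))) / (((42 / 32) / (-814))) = -52292063296 / 26775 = -1953018.24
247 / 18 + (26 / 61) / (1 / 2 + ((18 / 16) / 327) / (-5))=34841339 / 2390346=14.58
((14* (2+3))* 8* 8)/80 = 56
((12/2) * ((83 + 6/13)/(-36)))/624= -1085/48672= -0.02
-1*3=-3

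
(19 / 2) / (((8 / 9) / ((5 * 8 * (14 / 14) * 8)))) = 3420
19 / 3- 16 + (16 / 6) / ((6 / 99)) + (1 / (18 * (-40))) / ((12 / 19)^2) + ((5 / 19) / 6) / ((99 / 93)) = 744790471 / 21669120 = 34.37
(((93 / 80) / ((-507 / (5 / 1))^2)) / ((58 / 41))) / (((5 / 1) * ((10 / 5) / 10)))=6355 / 79513824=0.00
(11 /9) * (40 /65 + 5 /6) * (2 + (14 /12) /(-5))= 65879 /21060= 3.13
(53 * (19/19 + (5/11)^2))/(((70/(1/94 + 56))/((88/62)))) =8148114/112189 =72.63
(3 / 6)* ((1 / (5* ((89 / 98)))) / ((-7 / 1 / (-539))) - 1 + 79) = 21128 / 445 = 47.48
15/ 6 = 5/ 2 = 2.50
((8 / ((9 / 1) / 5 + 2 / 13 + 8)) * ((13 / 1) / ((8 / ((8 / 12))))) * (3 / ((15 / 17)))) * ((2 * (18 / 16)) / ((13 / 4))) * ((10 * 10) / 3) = 44200 / 647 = 68.32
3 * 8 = 24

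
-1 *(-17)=17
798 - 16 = 782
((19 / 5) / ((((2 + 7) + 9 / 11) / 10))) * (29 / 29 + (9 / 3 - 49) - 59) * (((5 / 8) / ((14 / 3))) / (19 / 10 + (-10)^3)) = 0.05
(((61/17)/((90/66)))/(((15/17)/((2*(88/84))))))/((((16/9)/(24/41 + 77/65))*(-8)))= -34816177/44772000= -0.78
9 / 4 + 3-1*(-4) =37 / 4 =9.25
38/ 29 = 1.31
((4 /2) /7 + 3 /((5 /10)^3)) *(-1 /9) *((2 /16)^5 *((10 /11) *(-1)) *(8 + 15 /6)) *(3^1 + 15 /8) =5525 /1441792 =0.00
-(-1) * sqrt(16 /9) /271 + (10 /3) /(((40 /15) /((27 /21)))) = 36697 /22764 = 1.61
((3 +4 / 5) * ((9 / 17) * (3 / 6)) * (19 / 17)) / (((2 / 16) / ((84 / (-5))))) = -1091664 / 7225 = -151.10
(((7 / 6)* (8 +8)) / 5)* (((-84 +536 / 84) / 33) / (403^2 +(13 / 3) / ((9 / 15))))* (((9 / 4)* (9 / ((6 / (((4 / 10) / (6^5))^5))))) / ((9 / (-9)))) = 163 / 2480124011895474359500800000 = 0.00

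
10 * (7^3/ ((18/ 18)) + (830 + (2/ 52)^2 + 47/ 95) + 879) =20524.96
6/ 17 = 0.35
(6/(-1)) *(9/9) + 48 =42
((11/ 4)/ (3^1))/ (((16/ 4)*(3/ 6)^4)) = 11/ 3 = 3.67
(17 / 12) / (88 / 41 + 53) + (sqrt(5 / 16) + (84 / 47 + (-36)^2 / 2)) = sqrt(5) / 4 + 48743767 / 75012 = 650.37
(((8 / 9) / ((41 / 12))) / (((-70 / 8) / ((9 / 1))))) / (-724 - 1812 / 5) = 48 / 194873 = 0.00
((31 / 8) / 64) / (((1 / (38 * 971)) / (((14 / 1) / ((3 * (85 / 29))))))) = 116099557 / 32640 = 3556.97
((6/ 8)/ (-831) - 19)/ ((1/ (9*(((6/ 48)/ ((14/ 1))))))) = -189477/ 124096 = -1.53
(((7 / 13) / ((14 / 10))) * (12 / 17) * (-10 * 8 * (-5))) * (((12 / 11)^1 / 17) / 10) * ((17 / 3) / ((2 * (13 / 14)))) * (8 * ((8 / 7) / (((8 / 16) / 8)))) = 9830400 / 31603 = 311.06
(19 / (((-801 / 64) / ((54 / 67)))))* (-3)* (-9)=-196992 / 5963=-33.04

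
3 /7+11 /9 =104 /63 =1.65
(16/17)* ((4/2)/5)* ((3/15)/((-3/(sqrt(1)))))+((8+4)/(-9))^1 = -1732/1275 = -1.36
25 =25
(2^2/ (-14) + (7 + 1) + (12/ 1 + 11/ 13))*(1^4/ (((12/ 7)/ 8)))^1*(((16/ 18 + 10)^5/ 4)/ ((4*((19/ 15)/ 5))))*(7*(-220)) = -81390723395366000/ 14585103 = -5580401001.99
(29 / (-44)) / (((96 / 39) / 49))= -18473 / 1408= -13.12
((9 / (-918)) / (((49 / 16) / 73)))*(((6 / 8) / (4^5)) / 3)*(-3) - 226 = -96388023 / 426496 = -226.00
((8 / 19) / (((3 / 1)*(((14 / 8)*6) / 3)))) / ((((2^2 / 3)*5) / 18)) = 72 / 665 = 0.11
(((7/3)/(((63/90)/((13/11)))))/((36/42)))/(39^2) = 35/11583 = 0.00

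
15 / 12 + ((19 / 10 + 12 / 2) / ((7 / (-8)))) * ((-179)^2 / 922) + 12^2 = -10875477 / 64540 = -168.51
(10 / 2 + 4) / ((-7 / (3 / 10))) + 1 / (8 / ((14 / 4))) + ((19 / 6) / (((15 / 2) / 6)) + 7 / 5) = 1339 / 336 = 3.99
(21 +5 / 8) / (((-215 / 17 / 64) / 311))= -7317208 / 215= -34033.53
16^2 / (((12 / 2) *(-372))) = -0.11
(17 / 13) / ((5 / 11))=187 / 65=2.88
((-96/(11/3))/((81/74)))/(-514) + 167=4250165/25443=167.05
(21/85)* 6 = 126/85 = 1.48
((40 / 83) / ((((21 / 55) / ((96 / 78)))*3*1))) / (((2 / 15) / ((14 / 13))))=176000 / 42081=4.18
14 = 14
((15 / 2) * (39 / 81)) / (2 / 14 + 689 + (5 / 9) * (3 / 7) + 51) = 35 / 7176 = 0.00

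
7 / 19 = 0.37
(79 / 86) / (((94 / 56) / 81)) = 89586 / 2021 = 44.33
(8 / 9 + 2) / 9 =26 / 81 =0.32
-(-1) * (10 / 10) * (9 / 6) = 3 / 2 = 1.50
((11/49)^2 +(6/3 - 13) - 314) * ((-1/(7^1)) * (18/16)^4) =1279729611/17210368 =74.36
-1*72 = -72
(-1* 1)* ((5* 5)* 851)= -21275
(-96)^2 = 9216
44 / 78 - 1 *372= -14486 / 39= -371.44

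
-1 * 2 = -2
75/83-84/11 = -6.73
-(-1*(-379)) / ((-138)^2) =-379 / 19044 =-0.02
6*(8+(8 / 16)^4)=387 / 8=48.38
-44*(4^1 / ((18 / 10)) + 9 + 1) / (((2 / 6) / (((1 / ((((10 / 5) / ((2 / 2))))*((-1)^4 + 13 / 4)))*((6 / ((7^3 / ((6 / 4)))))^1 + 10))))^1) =-1903.02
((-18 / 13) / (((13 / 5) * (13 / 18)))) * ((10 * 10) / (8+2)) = -16200 / 2197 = -7.37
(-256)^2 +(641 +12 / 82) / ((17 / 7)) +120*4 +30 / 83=3834385273 / 57851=66280.36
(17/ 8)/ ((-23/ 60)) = -255/ 46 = -5.54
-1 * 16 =-16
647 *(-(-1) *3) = 1941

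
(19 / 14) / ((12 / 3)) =19 / 56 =0.34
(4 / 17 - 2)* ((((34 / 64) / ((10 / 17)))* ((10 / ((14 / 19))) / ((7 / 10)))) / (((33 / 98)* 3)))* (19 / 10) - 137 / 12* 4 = -54797 / 528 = -103.78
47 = 47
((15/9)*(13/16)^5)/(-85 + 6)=-1856465/248512512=-0.01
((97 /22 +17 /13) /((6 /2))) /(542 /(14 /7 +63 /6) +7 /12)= 81750 /1885169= 0.04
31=31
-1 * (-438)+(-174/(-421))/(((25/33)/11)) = 444.00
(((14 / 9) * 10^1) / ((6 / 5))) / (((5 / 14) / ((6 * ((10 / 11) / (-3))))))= -65.99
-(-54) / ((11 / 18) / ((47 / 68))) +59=22454 / 187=120.07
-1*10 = -10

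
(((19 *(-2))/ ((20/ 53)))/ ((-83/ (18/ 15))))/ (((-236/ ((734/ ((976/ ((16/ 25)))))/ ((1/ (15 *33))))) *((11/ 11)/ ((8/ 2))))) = -219523986/ 37339625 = -5.88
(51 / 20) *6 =153 / 10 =15.30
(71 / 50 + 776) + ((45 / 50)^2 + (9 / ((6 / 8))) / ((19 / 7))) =1487037 / 1900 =782.65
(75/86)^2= 5625/7396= 0.76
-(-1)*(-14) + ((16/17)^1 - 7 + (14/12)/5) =-10111/510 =-19.83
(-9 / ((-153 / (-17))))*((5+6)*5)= -55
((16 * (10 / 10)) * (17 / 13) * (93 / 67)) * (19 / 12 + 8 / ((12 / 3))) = 90644 / 871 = 104.07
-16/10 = -8/5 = -1.60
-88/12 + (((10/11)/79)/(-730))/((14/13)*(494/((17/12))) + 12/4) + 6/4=-4762532809/816434190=-5.83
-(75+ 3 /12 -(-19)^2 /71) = -19927 /284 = -70.17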